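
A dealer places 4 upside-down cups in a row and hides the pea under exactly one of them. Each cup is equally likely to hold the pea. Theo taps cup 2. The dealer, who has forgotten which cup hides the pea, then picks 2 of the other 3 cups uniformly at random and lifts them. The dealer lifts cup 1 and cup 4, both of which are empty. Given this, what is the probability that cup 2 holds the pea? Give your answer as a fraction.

Because the dealer chose which cups to lift without knowing where the pea is, the choice is independent of the prize location. Learning that none of the 2 opened cups holds the pea simply rules out those 2 locations and leaves the remaining 2 cups still equally likely by symmetry.
So P(the pea under cup 2) = 1/2.

1/2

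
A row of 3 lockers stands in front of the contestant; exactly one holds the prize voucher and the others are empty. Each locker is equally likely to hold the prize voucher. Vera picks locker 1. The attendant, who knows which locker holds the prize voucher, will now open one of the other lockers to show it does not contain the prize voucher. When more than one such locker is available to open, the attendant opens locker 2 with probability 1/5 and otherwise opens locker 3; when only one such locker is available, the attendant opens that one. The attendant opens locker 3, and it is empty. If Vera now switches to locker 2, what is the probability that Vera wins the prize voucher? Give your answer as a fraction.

Condition on the true location of the prize voucher.
If it is in locker 1 (prior 1/3): locker 2 is available but not opened, probability 4/5; weight (1/3)·(4/5) = 4/15.
If it is in locker 2 (prior 1/3): only locker 3 is available, probability 1; weight (1/3)·1 = 1/3.
If it is in locker 3 (prior 1/3): the attendant opened locker 3, so this case is ruled out; weight (1/3)·0 = 0.
The weights sum to 3/5.
So P(the prize voucher in locker 2 | the attendant opened locker 3) = (1/3) / (3/5) = 5/9.

5/9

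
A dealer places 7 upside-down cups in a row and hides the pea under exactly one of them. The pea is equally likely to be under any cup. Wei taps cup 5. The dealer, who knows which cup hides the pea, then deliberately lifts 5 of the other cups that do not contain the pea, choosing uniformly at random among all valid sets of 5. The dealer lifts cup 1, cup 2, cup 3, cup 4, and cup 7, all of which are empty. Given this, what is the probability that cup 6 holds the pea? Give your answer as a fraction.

Condition on the true location of the pea.
If it is under any of cups 1, 2, 3, 4, and 7 (prior 1/7 each): that cup was opened and seen not to hold the prize — ruled out; weight (1/7)·0 = 0 each.
If it is under cup 5 (prior 1/7): the dealer has 6 equally likely choices, so probability 1/6; weight (1/7)·(1/6) = 1/42.
If it is under cup 6 (prior 1/7): the dealer has no choice, probability 1; weight (1/7)·1 = 1/7.
The weights sum to 1/6.
So P(the pea under cup 6 | the dealer opened cup 1, cup 2, cup 3, cup 4, and cup 7) = (1/7) / (1/6) = 6/7.

6/7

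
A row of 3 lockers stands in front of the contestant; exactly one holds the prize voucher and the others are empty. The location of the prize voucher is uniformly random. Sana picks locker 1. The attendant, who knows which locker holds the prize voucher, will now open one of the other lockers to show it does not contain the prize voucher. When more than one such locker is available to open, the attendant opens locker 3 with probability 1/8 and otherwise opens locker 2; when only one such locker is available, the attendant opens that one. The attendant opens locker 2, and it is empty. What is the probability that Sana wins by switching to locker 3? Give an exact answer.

8/15

Consider each possible location of the prize voucher in turn.
If it is in locker 1 (prior 1/3): locker 3 is available but not opened, probability 7/8; weight (1/3)·(7/8) = 7/24.
If it is in locker 2 (prior 1/3): the attendant opened locker 2, so this case is ruled out; weight (1/3)·0 = 0.
If it is in locker 3 (prior 1/3): only locker 2 is available, probability 1; weight (1/3)·1 = 1/3.
The weights sum to 5/8.
So P(the prize voucher in locker 3 | the attendant opened locker 2) = (1/3) / (5/8) = 8/15.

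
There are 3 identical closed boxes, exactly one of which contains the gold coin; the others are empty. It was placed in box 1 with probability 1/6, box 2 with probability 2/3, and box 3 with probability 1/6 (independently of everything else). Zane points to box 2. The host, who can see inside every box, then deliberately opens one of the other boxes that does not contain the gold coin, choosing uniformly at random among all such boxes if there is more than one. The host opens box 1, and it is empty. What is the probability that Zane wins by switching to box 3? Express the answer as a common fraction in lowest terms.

Apply Bayes' rule, conditioning on where the gold coin actually is.
If it is in box 1 (prior 1/6): the host opened box 1, so this case is ruled out; weight (1/6)·0 = 0.
If it is in box 2 (prior 2/3): the host has 2 equally likely choices, so probability 1/2; weight (2/3)·(1/2) = 1/3.
If it is in box 3 (prior 1/6): the host has no choice, probability 1; weight (1/6)·1 = 1/6.
The weights sum to 1/2.
So P(the gold coin in box 3 | the host opened box 1) = (1/6) / (1/2) = 1/3.

1/3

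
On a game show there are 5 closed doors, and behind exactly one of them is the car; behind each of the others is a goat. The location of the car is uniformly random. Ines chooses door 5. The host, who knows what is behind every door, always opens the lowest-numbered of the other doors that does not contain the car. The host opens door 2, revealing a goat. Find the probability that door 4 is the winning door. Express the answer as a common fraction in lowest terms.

Condition on the true location of the car.
If it is behind door 1 (prior 1/5): door 2 is the lowest-numbered option available, probability 1; weight (1/5)·1 = 1/5.
If it is behind door 2 (prior 1/5): the host opened door 2, so this case is ruled out; weight (1/5)·0 = 0.
If it is behind any of doors 3, 4, and 5 (prior 1/5 each): the host would have opened door 1 instead, probability 0; weight (1/5)·0 = 0 each.
The weights sum to 1/5.
So P(the car behind door 4 | the host opened door 2) = 0 / (1/5) = 0.

0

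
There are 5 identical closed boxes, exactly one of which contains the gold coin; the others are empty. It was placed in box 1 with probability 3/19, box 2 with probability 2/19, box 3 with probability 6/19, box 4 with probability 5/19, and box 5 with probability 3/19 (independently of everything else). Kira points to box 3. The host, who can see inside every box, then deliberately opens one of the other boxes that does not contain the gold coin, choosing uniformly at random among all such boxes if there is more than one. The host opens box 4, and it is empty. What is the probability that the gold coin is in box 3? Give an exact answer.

9/25

Condition on the true location of the gold coin.
If it is in either of boxes 1 and 5 (prior 3/19 each): the host has 3 equally likely choices, so probability 1/3; weight (3/19)·(1/3) = 1/19 each.
If it is in box 2 (prior 2/19): the host has 3 equally likely choices, so probability 1/3; weight (2/19)·(1/3) = 2/57.
If it is in box 3 (prior 6/19): the host has 4 equally likely choices, so probability 1/4; weight (6/19)·(1/4) = 3/38.
If it is in box 4 (prior 5/19): the host opened box 4, so this case is ruled out; weight (5/19)·0 = 0.
The weights sum to 25/114.
So P(the gold coin in box 3 | the host opened box 4) = (3/38) / (25/114) = 9/25.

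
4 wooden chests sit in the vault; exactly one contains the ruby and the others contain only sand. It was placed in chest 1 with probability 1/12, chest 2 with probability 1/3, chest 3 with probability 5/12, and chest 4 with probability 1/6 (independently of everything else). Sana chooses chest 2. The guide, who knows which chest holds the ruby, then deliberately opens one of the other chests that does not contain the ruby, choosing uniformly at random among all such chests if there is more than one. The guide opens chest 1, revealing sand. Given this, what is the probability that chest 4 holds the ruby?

Consider each possible location of the ruby in turn.
If it is in chest 1 (prior 1/12): the guide opened chest 1, so this case is ruled out; weight (1/12)·0 = 0.
If it is in chest 2 (prior 1/3): the guide has 3 equally likely choices, so probability 1/3; weight (1/3)·(1/3) = 1/9.
If it is in chest 3 (prior 5/12): the guide has 2 equally likely choices, so probability 1/2; weight (5/12)·(1/2) = 5/24.
If it is in chest 4 (prior 1/6): the guide has 2 equally likely choices, so probability 1/2; weight (1/6)·(1/2) = 1/12.
The weights sum to 29/72.
So P(the ruby in chest 4 | the guide opened chest 1) = (1/12) / (29/72) = 6/29.

6/29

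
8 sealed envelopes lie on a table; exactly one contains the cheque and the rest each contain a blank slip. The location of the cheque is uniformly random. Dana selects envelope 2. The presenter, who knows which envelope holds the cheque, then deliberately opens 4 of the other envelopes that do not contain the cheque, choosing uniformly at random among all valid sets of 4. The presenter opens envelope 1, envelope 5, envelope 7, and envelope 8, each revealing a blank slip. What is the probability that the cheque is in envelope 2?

1/8

Condition on the true location of the cheque.
If it is in any of envelopes 1, 5, 7, and 8 (prior 1/8 each): that envelope was opened and seen not to hold the prize — ruled out; weight (1/8)·0 = 0 each.
If it is in envelope 2 (prior 1/8): the presenter has 35 equally likely choices, so probability 1/35; weight (1/8)·(1/35) = 1/280.
If it is in any of envelopes 3, 4, and 6 (prior 1/8 each): the presenter has 15 equally likely choices, so probability 1/15; weight (1/8)·(1/15) = 1/120 each.
The weights sum to 1/35.
So P(the cheque in envelope 2 | the presenter opened envelope 1, envelope 5, envelope 7, and envelope 8) = (1/280) / (1/35) = 1/8.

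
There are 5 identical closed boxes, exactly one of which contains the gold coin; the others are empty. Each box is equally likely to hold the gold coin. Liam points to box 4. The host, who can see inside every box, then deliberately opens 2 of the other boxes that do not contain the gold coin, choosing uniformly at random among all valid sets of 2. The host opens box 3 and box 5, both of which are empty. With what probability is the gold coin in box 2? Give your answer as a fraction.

2/5

Consider each possible location of the gold coin in turn.
If it is in either of boxes 1 and 2 (prior 1/5 each): the host has 3 equally likely choices, so probability 1/3; weight (1/5)·(1/3) = 1/15 each.
If it is in either of boxes 3 and 5 (prior 1/5 each): that box was opened and seen not to hold the prize — ruled out; weight (1/5)·0 = 0 each.
If it is in box 4 (prior 1/5): the host has 6 equally likely choices, so probability 1/6; weight (1/5)·(1/6) = 1/30.
The weights sum to 1/6.
So P(the gold coin in box 2 | the host opened box 3 and box 5) = (1/15) / (1/6) = 2/5.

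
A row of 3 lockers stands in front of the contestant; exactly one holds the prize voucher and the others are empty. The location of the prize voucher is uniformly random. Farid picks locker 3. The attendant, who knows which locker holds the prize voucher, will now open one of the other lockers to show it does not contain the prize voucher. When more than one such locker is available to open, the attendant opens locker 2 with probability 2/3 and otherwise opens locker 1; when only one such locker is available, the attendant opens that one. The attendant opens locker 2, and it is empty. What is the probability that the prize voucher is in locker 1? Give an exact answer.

3/5

Consider each possible location of the prize voucher in turn.
If it is in locker 1 (prior 1/3): only locker 2 is available, probability 1; weight (1/3)·1 = 1/3.
If it is in locker 2 (prior 1/3): the attendant opened locker 2, so this case is ruled out; weight (1/3)·0 = 0.
If it is in locker 3 (prior 1/3): locker 2 is available, opened with probability 2/3; weight (1/3)·(2/3) = 2/9.
The weights sum to 5/9.
So P(the prize voucher in locker 1 | the attendant opened locker 2) = (1/3) / (5/9) = 3/5.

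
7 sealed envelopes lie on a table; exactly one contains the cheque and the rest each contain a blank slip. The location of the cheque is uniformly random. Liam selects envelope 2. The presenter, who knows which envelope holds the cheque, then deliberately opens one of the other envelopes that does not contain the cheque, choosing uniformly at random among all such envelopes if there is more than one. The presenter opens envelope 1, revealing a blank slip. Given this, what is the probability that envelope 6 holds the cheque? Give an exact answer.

Condition on the true location of the cheque.
If it is in envelope 1 (prior 1/7): the presenter opened envelope 1, so this case is ruled out; weight (1/7)·0 = 0.
If it is in envelope 2 (prior 1/7): the presenter has 6 equally likely choices, so probability 1/6; weight (1/7)·(1/6) = 1/42.
If it is in any of envelopes 3, 4, 5, 6, and 7 (prior 1/7 each): the presenter has 5 equally likely choices, so probability 1/5; weight (1/7)·(1/5) = 1/35 each.
The weights sum to 1/6.
So P(the cheque in envelope 6 | the presenter opened envelope 1) = (1/35) / (1/6) = 6/35.

6/35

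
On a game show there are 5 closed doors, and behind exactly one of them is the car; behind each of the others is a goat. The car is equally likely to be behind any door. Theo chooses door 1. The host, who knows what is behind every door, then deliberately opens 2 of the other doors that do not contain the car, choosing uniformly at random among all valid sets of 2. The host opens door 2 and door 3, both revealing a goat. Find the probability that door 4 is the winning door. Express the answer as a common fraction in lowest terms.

2/5

Condition on the true location of the car.
If it is behind door 1 (prior 1/5): the host has 6 equally likely choices, so probability 1/6; weight (1/5)·(1/6) = 1/30.
If it is behind either of doors 2 and 3 (prior 1/5 each): that door was opened and seen not to hold the prize — ruled out; weight (1/5)·0 = 0 each.
If it is behind either of doors 4 and 5 (prior 1/5 each): the host has 3 equally likely choices, so probability 1/3; weight (1/5)·(1/3) = 1/15 each.
The weights sum to 1/6.
So P(the car behind door 4 | the host opened door 2 and door 3) = (1/15) / (1/6) = 2/5.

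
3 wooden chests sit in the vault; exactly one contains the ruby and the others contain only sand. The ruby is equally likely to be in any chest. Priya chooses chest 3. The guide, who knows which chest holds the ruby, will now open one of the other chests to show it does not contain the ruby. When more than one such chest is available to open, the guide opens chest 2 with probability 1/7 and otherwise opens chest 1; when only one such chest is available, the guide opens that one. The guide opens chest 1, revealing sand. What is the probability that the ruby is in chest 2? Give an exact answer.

7/13

Consider each possible location of the ruby in turn.
If it is in chest 1 (prior 1/3): the guide opened chest 1, so this case is ruled out; weight (1/3)·0 = 0.
If it is in chest 2 (prior 1/3): only chest 1 is available, probability 1; weight (1/3)·1 = 1/3.
If it is in chest 3 (prior 1/3): chest 2 is available but not opened, probability 6/7; weight (1/3)·(6/7) = 2/7.
The weights sum to 13/21.
So P(the ruby in chest 2 | the guide opened chest 1) = (1/3) / (13/21) = 7/13.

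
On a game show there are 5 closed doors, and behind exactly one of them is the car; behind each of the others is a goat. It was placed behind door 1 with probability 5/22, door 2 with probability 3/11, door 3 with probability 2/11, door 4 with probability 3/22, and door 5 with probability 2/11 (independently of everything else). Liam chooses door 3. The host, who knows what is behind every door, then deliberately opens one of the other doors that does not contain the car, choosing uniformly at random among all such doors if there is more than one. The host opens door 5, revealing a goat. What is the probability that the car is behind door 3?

3/17

Condition on the true location of the car.
If it is behind door 1 (prior 5/22): the host has 3 equally likely choices, so probability 1/3; weight (5/22)·(1/3) = 5/66.
If it is behind door 2 (prior 3/11): the host has 3 equally likely choices, so probability 1/3; weight (3/11)·(1/3) = 1/11.
If it is behind door 3 (prior 2/11): the host has 4 equally likely choices, so probability 1/4; weight (2/11)·(1/4) = 1/22.
If it is behind door 4 (prior 3/22): the host has 3 equally likely choices, so probability 1/3; weight (3/22)·(1/3) = 1/22.
If it is behind door 5 (prior 2/11): the host opened door 5, so this case is ruled out; weight (2/11)·0 = 0.
The weights sum to 17/66.
So P(the car behind door 3 | the host opened door 5) = (1/22) / (17/66) = 3/17.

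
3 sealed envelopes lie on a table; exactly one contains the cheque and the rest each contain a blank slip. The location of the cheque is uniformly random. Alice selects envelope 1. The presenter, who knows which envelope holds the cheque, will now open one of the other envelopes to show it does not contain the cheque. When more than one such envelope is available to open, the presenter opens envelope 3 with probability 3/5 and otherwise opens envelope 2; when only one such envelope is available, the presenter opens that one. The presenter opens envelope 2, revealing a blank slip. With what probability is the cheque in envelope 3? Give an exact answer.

5/7

Consider each possible location of the cheque in turn.
If it is in envelope 1 (prior 1/3): envelope 3 is available but not opened, probability 2/5; weight (1/3)·(2/5) = 2/15.
If it is in envelope 2 (prior 1/3): the presenter opened envelope 2, so this case is ruled out; weight (1/3)·0 = 0.
If it is in envelope 3 (prior 1/3): only envelope 2 is available, probability 1; weight (1/3)·1 = 1/3.
The weights sum to 7/15.
So P(the cheque in envelope 3 | the presenter opened envelope 2) = (1/3) / (7/15) = 5/7.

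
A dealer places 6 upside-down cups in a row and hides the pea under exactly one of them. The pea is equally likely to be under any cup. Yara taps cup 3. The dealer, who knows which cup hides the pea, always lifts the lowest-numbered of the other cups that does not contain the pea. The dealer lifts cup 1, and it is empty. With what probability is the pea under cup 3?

1/5

Consider each possible location of the pea in turn.
If it is under cup 1 (prior 1/6): the dealer opened cup 1, so this case is ruled out; weight (1/6)·0 = 0.
If it is under any of cups 2, 3, 4, 5, and 6 (prior 1/6 each): cup 1 is the lowest-numbered option available, probability 1; weight (1/6)·1 = 1/6 each.
The weights sum to 5/6.
So P(the pea under cup 3 | the dealer opened cup 1) = (1/6) / (5/6) = 1/5.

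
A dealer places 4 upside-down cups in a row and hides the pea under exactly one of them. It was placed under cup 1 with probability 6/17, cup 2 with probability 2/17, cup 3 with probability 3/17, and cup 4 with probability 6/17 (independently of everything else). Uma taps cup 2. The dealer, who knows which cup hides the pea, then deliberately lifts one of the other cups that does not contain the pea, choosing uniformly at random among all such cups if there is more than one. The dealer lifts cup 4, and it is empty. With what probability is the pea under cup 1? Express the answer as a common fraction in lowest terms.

18/31

Consider each possible location of the pea in turn.
If it is under cup 1 (prior 6/17): the dealer has 2 equally likely choices, so probability 1/2; weight (6/17)·(1/2) = 3/17.
If it is under cup 2 (prior 2/17): the dealer has 3 equally likely choices, so probability 1/3; weight (2/17)·(1/3) = 2/51.
If it is under cup 3 (prior 3/17): the dealer has 2 equally likely choices, so probability 1/2; weight (3/17)·(1/2) = 3/34.
If it is under cup 4 (prior 6/17): the dealer opened cup 4, so this case is ruled out; weight (6/17)·0 = 0.
The weights sum to 31/102.
So P(the pea under cup 1 | the dealer opened cup 4) = (3/17) / (31/102) = 18/31.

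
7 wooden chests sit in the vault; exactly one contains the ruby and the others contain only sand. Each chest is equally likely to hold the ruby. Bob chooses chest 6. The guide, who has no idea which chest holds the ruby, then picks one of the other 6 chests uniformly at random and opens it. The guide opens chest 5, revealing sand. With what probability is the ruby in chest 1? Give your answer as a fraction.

1/6

Because the guide chose which chest to open without knowing where the ruby is, the choice is independent of the prize location. Learning that chest 5 does not hold the ruby simply rules out that one location and leaves the remaining 6 chests still equally likely by symmetry.
So P(the ruby in chest 1) = 1/6.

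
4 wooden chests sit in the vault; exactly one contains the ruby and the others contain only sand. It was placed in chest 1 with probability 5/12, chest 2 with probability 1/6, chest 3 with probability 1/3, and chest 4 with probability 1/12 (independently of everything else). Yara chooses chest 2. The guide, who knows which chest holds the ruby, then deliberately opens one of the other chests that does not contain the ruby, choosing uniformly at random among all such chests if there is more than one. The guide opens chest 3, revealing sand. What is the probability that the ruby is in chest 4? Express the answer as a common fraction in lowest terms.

Apply Bayes' rule, conditioning on where the ruby actually is.
If it is in chest 1 (prior 5/12): the guide has 2 equally likely choices, so probability 1/2; weight (5/12)·(1/2) = 5/24.
If it is in chest 2 (prior 1/6): the guide has 3 equally likely choices, so probability 1/3; weight (1/6)·(1/3) = 1/18.
If it is in chest 3 (prior 1/3): the guide opened chest 3, so this case is ruled out; weight (1/3)·0 = 0.
If it is in chest 4 (prior 1/12): the guide has 2 equally likely choices, so probability 1/2; weight (1/12)·(1/2) = 1/24.
The weights sum to 11/36.
So P(the ruby in chest 4 | the guide opened chest 3) = (1/24) / (11/36) = 3/22.

3/22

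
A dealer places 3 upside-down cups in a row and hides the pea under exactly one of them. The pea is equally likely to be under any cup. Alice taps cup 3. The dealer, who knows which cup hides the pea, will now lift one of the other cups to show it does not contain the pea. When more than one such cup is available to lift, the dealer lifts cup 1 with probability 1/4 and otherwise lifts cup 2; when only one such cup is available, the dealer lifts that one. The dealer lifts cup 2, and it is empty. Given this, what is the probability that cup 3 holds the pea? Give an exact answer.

Condition on the true location of the pea.
If it is under cup 1 (prior 1/3): only cup 2 is available, probability 1; weight (1/3)·1 = 1/3.
If it is under cup 2 (prior 1/3): the dealer opened cup 2, so this case is ruled out; weight (1/3)·0 = 0.
If it is under cup 3 (prior 1/3): cup 1 is available but not opened, probability 3/4; weight (1/3)·(3/4) = 1/4.
The weights sum to 7/12.
So P(the pea under cup 3 | the dealer opened cup 2) = (1/4) / (7/12) = 3/7.

3/7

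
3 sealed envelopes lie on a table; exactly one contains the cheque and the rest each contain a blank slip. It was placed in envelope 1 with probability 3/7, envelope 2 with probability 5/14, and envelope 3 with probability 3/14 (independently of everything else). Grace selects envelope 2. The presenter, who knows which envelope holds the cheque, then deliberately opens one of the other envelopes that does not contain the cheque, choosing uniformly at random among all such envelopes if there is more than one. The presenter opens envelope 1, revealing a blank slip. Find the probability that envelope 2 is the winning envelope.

Consider each possible location of the cheque in turn.
If it is in envelope 1 (prior 3/7): the presenter opened envelope 1, so this case is ruled out; weight (3/7)·0 = 0.
If it is in envelope 2 (prior 5/14): the presenter has 2 equally likely choices, so probability 1/2; weight (5/14)·(1/2) = 5/28.
If it is in envelope 3 (prior 3/14): the presenter has no choice, probability 1; weight (3/14)·1 = 3/14.
The weights sum to 11/28.
So P(the cheque in envelope 2 | the presenter opened envelope 1) = (5/28) / (11/28) = 5/11.

5/11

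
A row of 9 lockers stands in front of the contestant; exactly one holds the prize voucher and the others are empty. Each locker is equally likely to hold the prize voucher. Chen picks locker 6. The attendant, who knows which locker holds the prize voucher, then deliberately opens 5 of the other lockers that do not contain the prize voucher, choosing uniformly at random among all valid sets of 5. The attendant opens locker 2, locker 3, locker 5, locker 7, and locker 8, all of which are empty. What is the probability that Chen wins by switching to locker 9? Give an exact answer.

Consider each possible location of the prize voucher in turn.
If it is in any of lockers 1, 4, and 9 (prior 1/9 each): the attendant has 21 equally likely choices, so probability 1/21; weight (1/9)·(1/21) = 1/189 each.
If it is in any of lockers 2, 3, 5, 7, and 8 (prior 1/9 each): that locker was opened and seen not to hold the prize — ruled out; weight (1/9)·0 = 0 each.
If it is in locker 6 (prior 1/9): the attendant has 56 equally likely choices, so probability 1/56; weight (1/9)·(1/56) = 1/504.
The weights sum to 1/56.
So P(the prize voucher in locker 9 | the attendant opened locker 2, locker 3, locker 5, locker 7, and locker 8) = (1/189) / (1/56) = 8/27.

8/27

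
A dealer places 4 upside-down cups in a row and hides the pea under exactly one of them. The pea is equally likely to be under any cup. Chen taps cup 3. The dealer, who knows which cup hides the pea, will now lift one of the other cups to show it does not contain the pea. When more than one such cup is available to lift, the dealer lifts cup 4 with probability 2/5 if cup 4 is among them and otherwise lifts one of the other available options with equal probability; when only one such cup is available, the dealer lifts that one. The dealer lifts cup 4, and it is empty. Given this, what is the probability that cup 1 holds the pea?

1/3

Condition on the true location of the pea.
If it is under any of cups 1, 2, and 3 (prior 1/4 each): cup 4 is available, opened with probability 2/5; weight (1/4)·(2/5) = 1/10 each.
If it is under cup 4 (prior 1/4): the dealer opened cup 4, so this case is ruled out; weight (1/4)·0 = 0.
The weights sum to 3/10.
So P(the pea under cup 1 | the dealer opened cup 4) = (1/10) / (3/10) = 1/3.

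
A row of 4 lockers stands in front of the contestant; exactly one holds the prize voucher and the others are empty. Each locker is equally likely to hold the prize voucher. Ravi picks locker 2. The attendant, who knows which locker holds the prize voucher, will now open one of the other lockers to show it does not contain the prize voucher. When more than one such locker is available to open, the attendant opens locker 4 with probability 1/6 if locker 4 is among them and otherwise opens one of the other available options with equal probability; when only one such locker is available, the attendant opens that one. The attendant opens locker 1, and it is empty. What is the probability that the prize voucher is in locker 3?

Consider each possible location of the prize voucher in turn.
If it is in locker 1 (prior 1/4): the attendant opened locker 1, so this case is ruled out; weight (1/4)·0 = 0.
If it is in locker 2 (prior 1/4): locker 4 is available but not opened; locker 1 gets probability (1 − 1/6)/2 = 5/12; weight (1/4)·(5/12) = 5/48.
If it is in locker 3 (prior 1/4): locker 4 is available but not opened, probability 5/6; weight (1/4)·(5/6) = 5/24.
If it is in locker 4 (prior 1/4): locker 4 holds the prize so is unavailable; the attendant chooses uniformly among the 2 others, probability 1/2; weight (1/4)·(1/2) = 1/8.
The weights sum to 7/16.
So P(the prize voucher in locker 3 | the attendant opened locker 1) = (5/24) / (7/16) = 10/21.

10/21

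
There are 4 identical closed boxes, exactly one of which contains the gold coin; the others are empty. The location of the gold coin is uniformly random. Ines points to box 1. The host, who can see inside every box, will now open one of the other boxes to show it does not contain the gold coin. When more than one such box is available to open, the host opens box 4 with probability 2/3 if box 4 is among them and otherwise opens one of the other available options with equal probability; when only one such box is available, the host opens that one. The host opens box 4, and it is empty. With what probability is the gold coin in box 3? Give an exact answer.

1/3

Apply Bayes' rule, conditioning on where the gold coin actually is.
If it is in any of boxes 1, 2, and 3 (prior 1/4 each): box 4 is available, opened with probability 2/3; weight (1/4)·(2/3) = 1/6 each.
If it is in box 4 (prior 1/4): the host opened box 4, so this case is ruled out; weight (1/4)·0 = 0.
The weights sum to 1/2.
So P(the gold coin in box 3 | the host opened box 4) = (1/6) / (1/2) = 1/3.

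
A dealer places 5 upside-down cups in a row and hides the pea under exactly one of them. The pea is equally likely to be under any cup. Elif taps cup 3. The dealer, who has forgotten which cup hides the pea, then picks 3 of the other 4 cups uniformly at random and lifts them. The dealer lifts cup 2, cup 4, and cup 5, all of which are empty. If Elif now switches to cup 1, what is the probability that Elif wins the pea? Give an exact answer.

Because the dealer chose which cups to lift without knowing where the pea is, the choice is independent of the prize location. Learning that none of the 3 opened cups holds the pea simply rules out those 3 locations and leaves the remaining 2 cups still equally likely by symmetry.
So P(the pea under cup 1) = 1/2.

1/2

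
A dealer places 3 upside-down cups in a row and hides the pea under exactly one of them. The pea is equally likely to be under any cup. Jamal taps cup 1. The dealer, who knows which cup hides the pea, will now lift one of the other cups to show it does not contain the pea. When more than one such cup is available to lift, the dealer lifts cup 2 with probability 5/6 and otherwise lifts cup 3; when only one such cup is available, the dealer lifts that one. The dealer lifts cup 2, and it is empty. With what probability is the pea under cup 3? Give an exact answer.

6/11

Consider each possible location of the pea in turn.
If it is under cup 1 (prior 1/3): cup 2 is available, opened with probability 5/6; weight (1/3)·(5/6) = 5/18.
If it is under cup 2 (prior 1/3): the dealer opened cup 2, so this case is ruled out; weight (1/3)·0 = 0.
If it is under cup 3 (prior 1/3): only cup 2 is available, probability 1; weight (1/3)·1 = 1/3.
The weights sum to 11/18.
So P(the pea under cup 3 | the dealer opened cup 2) = (1/3) / (11/18) = 6/11.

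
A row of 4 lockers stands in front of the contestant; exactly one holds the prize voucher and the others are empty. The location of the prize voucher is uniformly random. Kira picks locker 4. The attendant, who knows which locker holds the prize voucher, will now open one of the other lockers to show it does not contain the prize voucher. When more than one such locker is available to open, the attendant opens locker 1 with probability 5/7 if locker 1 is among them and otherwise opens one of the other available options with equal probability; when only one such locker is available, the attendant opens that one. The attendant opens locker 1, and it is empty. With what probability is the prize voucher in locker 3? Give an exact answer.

1/3

Consider each possible location of the prize voucher in turn.
If it is in locker 1 (prior 1/4): the attendant opened locker 1, so this case is ruled out; weight (1/4)·0 = 0.
If it is in any of lockers 2, 3, and 4 (prior 1/4 each): locker 1 is available, opened with probability 5/7; weight (1/4)·(5/7) = 5/28 each.
The weights sum to 15/28.
So P(the prize voucher in locker 3 | the attendant opened locker 1) = (5/28) / (15/28) = 1/3.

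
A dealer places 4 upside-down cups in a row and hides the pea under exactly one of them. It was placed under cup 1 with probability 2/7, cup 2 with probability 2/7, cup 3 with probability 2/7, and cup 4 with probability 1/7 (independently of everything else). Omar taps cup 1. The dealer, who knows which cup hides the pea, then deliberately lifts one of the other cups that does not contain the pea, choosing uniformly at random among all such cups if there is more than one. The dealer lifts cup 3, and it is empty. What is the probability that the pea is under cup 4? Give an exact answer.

3/13

Consider each possible location of the pea in turn.
If it is under cup 1 (prior 2/7): the dealer has 3 equally likely choices, so probability 1/3; weight (2/7)·(1/3) = 2/21.
If it is under cup 2 (prior 2/7): the dealer has 2 equally likely choices, so probability 1/2; weight (2/7)·(1/2) = 1/7.
If it is under cup 3 (prior 2/7): the dealer opened cup 3, so this case is ruled out; weight (2/7)·0 = 0.
If it is under cup 4 (prior 1/7): the dealer has 2 equally likely choices, so probability 1/2; weight (1/7)·(1/2) = 1/14.
The weights sum to 13/42.
So P(the pea under cup 4 | the dealer opened cup 3) = (1/14) / (13/42) = 3/13.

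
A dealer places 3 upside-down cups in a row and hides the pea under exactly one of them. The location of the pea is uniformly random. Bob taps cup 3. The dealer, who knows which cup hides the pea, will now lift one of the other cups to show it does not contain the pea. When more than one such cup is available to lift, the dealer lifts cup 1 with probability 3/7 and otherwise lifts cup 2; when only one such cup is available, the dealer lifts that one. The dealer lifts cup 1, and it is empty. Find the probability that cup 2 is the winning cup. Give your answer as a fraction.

Apply Bayes' rule, conditioning on where the pea actually is.
If it is under cup 1 (prior 1/3): the dealer opened cup 1, so this case is ruled out; weight (1/3)·0 = 0.
If it is under cup 2 (prior 1/3): only cup 1 is available, probability 1; weight (1/3)·1 = 1/3.
If it is under cup 3 (prior 1/3): cup 1 is available, opened with probability 3/7; weight (1/3)·(3/7) = 1/7.
The weights sum to 10/21.
So P(the pea under cup 2 | the dealer opened cup 1) = (1/3) / (10/21) = 7/10.

7/10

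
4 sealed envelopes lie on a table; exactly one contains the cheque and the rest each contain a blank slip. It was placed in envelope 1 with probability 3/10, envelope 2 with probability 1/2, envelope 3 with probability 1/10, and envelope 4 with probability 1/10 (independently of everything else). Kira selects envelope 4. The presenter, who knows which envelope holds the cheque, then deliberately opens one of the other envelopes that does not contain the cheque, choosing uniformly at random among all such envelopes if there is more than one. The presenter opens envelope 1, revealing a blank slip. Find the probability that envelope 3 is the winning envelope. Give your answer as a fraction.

Condition on the true location of the cheque.
If it is in envelope 1 (prior 3/10): the presenter opened envelope 1, so this case is ruled out; weight (3/10)·0 = 0.
If it is in envelope 2 (prior 1/2): the presenter has 2 equally likely choices, so probability 1/2; weight (1/2)·(1/2) = 1/4.
If it is in envelope 3 (prior 1/10): the presenter has 2 equally likely choices, so probability 1/2; weight (1/10)·(1/2) = 1/20.
If it is in envelope 4 (prior 1/10): the presenter has 3 equally likely choices, so probability 1/3; weight (1/10)·(1/3) = 1/30.
The weights sum to 1/3.
So P(the cheque in envelope 3 | the presenter opened envelope 1) = (1/20) / (1/3) = 3/20.

3/20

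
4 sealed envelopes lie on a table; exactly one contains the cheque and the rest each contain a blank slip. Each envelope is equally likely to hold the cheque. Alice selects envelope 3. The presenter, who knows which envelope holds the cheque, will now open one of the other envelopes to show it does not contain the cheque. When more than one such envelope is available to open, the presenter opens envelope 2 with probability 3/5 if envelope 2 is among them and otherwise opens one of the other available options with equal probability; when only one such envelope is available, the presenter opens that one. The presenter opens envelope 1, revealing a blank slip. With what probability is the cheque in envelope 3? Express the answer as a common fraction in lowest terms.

Consider each possible location of the cheque in turn.
If it is in envelope 1 (prior 1/4): the presenter opened envelope 1, so this case is ruled out; weight (1/4)·0 = 0.
If it is in envelope 2 (prior 1/4): envelope 2 holds the prize so is unavailable; the presenter chooses uniformly among the 2 others, probability 1/2; weight (1/4)·(1/2) = 1/8.
If it is in envelope 3 (prior 1/4): envelope 2 is available but not opened; envelope 1 gets probability (1 − 3/5)/2 = 1/5; weight (1/4)·(1/5) = 1/20.
If it is in envelope 4 (prior 1/4): envelope 2 is available but not opened, probability 2/5; weight (1/4)·(2/5) = 1/10.
The weights sum to 11/40.
So P(the cheque in envelope 3 | the presenter opened envelope 1) = (1/20) / (11/40) = 2/11.

2/11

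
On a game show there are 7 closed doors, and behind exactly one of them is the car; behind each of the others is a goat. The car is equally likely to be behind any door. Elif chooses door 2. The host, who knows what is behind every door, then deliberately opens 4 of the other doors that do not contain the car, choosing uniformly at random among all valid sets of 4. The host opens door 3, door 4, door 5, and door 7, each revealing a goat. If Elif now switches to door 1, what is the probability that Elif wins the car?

3/7

Condition on the true location of the car.
If it is behind either of doors 1 and 6 (prior 1/7 each): the host has 5 equally likely choices, so probability 1/5; weight (1/7)·(1/5) = 1/35 each.
If it is behind door 2 (prior 1/7): the host has 15 equally likely choices, so probability 1/15; weight (1/7)·(1/15) = 1/105.
If it is behind any of doors 3, 4, 5, and 7 (prior 1/7 each): that door was opened and seen not to hold the prize — ruled out; weight (1/7)·0 = 0 each.
The weights sum to 1/15.
So P(the car behind door 1 | the host opened door 3, door 4, door 5, and door 7) = (1/35) / (1/15) = 3/7.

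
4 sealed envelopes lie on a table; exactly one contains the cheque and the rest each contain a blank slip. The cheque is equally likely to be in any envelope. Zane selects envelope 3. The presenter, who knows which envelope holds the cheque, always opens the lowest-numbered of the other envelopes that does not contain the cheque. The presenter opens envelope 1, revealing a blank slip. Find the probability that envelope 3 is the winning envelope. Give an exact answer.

Condition on the true location of the cheque.
If it is in envelope 1 (prior 1/4): the presenter opened envelope 1, so this case is ruled out; weight (1/4)·0 = 0.
If it is in any of envelopes 2, 3, and 4 (prior 1/4 each): envelope 1 is the lowest-numbered option available, probability 1; weight (1/4)·1 = 1/4 each.
The weights sum to 3/4.
So P(the cheque in envelope 3 | the presenter opened envelope 1) = (1/4) / (3/4) = 1/3.

1/3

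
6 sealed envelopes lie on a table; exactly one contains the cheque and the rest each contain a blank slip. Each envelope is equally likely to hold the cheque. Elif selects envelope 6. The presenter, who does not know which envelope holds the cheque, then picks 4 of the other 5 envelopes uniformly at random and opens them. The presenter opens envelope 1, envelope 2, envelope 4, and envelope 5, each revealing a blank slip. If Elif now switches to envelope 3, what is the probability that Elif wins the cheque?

1/2

Apply Bayes' rule, conditioning on where the cheque actually is.
If it is in any of envelopes 1, 2, 4, and 5 (prior 1/6 each): that envelope was opened and seen not to hold the prize — ruled out; weight (1/6)·0 = 0 each.
If it is in either of envelopes 3 and 6 (prior 1/6 each): the presenter picks exactly this set with probability 1/5 regardless, and none is the prize; weight (1/6)·(1/5) = 1/30 each.
The weights sum to 1/15.
So P(the cheque in envelope 3 | the presenter opened envelope 1, envelope 2, envelope 4, and envelope 5) = (1/30) / (1/15) = 1/2.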